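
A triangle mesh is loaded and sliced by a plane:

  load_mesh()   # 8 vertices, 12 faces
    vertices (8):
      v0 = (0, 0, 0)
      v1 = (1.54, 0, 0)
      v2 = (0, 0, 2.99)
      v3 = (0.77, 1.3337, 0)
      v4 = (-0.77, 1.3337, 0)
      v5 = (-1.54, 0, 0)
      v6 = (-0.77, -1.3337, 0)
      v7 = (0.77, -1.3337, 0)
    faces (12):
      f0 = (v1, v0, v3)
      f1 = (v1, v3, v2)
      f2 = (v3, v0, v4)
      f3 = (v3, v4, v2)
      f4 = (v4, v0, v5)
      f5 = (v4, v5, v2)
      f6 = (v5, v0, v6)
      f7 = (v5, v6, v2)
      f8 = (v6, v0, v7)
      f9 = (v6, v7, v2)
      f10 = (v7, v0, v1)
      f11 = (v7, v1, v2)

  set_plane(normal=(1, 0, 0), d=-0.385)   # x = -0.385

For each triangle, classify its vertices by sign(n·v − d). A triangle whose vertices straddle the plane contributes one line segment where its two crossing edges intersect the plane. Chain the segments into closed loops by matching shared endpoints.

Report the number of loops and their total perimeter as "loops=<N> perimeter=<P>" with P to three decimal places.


loops=1 perimeter=7.945

Straddling triangles (8 of 12):
  (v3,v0,v4) [++-] → (-0.385, 0.66685, 0)–(-0.385, 1.3337, 0)  len=0.6669
  (v3,v4,v2) [+-+] → (-0.385, 1.3337, 0)–(-0.385, 0.66685, 1.495)  len=1.6370
  (v4,v0,v5) [-+-] → (-0.385, 0.66685, 0)–(-0.385, 0, 0)  len=0.6669
  (v4,v5,v2) [--+] → (-0.385, 0, 2.2425)–(-0.385, 0.66685, 1.495)  len=1.0017
  (v5,v0,v6) [-+-] → (-0.385, 0, 0)–(-0.385, -0.66685, 0)  len=0.6669
  (v5,v6,v2) [--+] → (-0.385, -0.66685, 1.495)–(-0.385, 0, 2.2425)  len=1.0017
  (v6,v0,v7) [-++] → (-0.385, -0.66685, 0)–(-0.385, -1.3337, 0)  len=0.6669
  (v6,v7,v2) [-++] → (-0.385, -1.3337, 0)–(-0.385, -0.66685, 1.495)  len=1.6370

Chained into 1 loop(s):
  loop 1: 8 segments, perimeter = 7.9448
Total perimeter = 7.945


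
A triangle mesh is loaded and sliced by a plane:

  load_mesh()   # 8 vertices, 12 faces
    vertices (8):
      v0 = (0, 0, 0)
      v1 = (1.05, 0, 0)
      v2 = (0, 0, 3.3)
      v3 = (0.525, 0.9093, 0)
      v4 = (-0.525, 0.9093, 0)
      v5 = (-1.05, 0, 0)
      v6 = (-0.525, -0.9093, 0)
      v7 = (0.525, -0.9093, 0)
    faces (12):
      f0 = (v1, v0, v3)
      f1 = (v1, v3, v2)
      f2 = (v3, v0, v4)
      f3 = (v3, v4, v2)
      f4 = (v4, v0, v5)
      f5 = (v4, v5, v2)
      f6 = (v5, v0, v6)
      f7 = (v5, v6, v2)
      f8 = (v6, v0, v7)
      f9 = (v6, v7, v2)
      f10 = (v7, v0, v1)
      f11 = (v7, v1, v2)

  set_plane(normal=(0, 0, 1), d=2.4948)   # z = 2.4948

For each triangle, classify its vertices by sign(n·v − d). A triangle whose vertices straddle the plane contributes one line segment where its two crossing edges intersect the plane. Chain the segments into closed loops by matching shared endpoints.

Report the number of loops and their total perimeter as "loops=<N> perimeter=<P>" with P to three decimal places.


loops=1 perimeter=1.537

Straddling triangles (6 of 12):
  (v1,v3,v2) [--+] → (0.1281, 0.221869, 2.4948)–(0.2562, 0, 2.4948)  len=0.2562
  (v3,v4,v2) [--+] → (-0.1281, 0.221869, 2.4948)–(0.1281, 0.221869, 2.4948)  len=0.2562
  (v4,v5,v2) [--+] → (-0.2562, 0, 2.4948)–(-0.1281, 0.221869, 2.4948)  len=0.2562
  (v5,v6,v2) [--+] → (-0.1281, -0.221869, 2.4948)–(-0.2562, 0, 2.4948)  len=0.2562
  (v6,v7,v2) [--+] → (0.1281, -0.221869, 2.4948)–(-0.1281, -0.221869, 2.4948)  len=0.2562
  (v7,v1,v2) [--+] → (0.2562, 0, 2.4948)–(0.1281, -0.221869, 2.4948)  len=0.2562

Chained into 1 loop(s):
  loop 1: 6 segments, perimeter = 1.5372
Total perimeter = 1.537


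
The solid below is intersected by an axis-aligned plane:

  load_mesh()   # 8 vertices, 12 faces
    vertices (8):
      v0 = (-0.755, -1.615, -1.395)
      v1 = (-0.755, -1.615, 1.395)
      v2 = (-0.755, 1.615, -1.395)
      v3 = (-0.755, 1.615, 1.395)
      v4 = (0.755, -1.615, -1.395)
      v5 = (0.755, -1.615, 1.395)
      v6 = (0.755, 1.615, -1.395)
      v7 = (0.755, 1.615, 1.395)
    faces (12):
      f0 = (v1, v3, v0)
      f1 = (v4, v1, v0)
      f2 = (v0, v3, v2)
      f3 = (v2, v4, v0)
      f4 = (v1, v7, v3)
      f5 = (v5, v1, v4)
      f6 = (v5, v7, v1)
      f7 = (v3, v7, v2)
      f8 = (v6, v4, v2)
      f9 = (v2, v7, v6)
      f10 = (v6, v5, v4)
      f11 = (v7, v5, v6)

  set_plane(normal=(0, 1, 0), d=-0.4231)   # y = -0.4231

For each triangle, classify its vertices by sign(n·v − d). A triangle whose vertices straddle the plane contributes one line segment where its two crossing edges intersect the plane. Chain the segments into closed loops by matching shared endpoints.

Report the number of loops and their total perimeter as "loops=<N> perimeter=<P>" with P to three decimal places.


loops=1 perimeter=8.600

Straddling triangles (8 of 12):
  (v1,v3,v0) [-+-] → (-0.755, -0.4231, 1.395)–(-0.755, -0.4231, -0.365464)  len=1.7605
  (v0,v3,v2) [-++] → (-0.755, -0.4231, -0.365464)–(-0.755, -0.4231, -1.395)  len=1.0295
  (v2,v4,v0) [+--] → (0.197796, -0.4231, -1.395)–(-0.755, -0.4231, -1.395)  len=0.9528
  (v1,v7,v3) [-++] → (-0.197796, -0.4231, 1.395)–(-0.755, -0.4231, 1.395)  len=0.5572
  (v5,v7,v1) [-+-] → (0.755, -0.4231, 1.395)–(-0.197796, -0.4231, 1.395)  len=0.9528
  (v6,v4,v2) [+-+] → (0.755, -0.4231, -1.395)–(0.197796, -0.4231, -1.395)  len=0.5572
  (v6,v5,v4) [+--] → (0.755, -0.4231, 0.365464)–(0.755, -0.4231, -1.395)  len=1.7605
  (v7,v5,v6) [+-+] → (0.755, -0.4231, 1.395)–(0.755, -0.4231, 0.365464)  len=1.0295

Chained into 1 loop(s):
  loop 1: 8 segments, perimeter = 8.6000
Total perimeter = 8.600


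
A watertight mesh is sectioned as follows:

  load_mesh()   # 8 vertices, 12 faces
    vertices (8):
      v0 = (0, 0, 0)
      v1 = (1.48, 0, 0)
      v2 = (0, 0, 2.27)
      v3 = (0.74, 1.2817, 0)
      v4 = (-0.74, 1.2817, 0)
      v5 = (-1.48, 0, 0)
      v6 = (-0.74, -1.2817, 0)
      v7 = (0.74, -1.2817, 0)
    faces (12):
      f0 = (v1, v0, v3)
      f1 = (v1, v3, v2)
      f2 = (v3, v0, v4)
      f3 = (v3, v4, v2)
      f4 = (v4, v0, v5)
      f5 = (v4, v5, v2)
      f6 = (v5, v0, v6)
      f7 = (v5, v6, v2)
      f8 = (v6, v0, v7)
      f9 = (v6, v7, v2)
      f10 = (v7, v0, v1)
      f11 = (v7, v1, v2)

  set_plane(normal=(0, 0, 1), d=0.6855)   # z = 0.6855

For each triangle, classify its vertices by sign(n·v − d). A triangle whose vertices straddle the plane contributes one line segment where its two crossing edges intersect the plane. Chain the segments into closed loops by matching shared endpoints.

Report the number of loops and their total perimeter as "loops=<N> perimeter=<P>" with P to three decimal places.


Straddling triangles (6 of 12):
  (v1,v3,v2) [--+] → (0.516533, 0.894649, 0.6855)–(1.03307, 0, 0.6855)  len=1.0331
  (v3,v4,v2) [--+] → (-0.516533, 0.894649, 0.6855)–(0.516533, 0.894649, 0.6855)  len=1.0331
  (v4,v5,v2) [--+] → (-1.03307, 0, 0.6855)–(-0.516533, 0.894649, 0.6855)  len=1.0331
  (v5,v6,v2) [--+] → (-0.516533, -0.894649, 0.6855)–(-1.03307, 0, 0.6855)  len=1.0331
  (v6,v7,v2) [--+] → (0.516533, -0.894649, 0.6855)–(-0.516533, -0.894649, 0.6855)  len=1.0331
  (v7,v1,v2) [--+] → (1.03307, 0, 0.6855)–(0.516533, -0.894649, 0.6855)  len=1.0331

Chained into 1 loop(s):
  loop 1: 6 segments, perimeter = 6.1984
Total perimeter = 6.198

loops=1 perimeter=6.198


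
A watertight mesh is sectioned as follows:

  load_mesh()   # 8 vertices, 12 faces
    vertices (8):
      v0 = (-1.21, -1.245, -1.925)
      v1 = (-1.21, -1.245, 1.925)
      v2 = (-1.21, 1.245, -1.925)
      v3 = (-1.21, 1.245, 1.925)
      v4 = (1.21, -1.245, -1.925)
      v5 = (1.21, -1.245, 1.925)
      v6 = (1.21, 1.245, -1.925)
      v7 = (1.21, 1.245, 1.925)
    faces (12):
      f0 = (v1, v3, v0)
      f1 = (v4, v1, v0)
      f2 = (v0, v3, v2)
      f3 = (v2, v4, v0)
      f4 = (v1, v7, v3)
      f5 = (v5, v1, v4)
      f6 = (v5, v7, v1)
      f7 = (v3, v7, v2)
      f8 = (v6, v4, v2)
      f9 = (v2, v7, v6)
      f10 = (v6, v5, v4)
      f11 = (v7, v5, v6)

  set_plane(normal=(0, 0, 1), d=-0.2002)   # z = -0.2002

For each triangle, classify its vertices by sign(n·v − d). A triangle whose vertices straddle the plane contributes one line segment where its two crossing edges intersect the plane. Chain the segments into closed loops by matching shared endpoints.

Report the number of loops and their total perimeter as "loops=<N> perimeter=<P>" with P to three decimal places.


loops=1 perimeter=9.820

Straddling triangles (8 of 12):
  (v1,v3,v0) [++-] → (-1.21, -0.12948, -0.2002)–(-1.21, -1.245, -0.2002)  len=1.1155
  (v4,v1,v0) [-+-] → (0.12584, -1.245, -0.2002)–(-1.21, -1.245, -0.2002)  len=1.3358
  (v0,v3,v2) [-+-] → (-1.21, -0.12948, -0.2002)–(-1.21, 1.245, -0.2002)  len=1.3745
  (v5,v1,v4) [++-] → (0.12584, -1.245, -0.2002)–(1.21, -1.245, -0.2002)  len=1.0842
  (v3,v7,v2) [++-] → (-0.12584, 1.245, -0.2002)–(-1.21, 1.245, -0.2002)  len=1.0842
  (v2,v7,v6) [-+-] → (-0.12584, 1.245, -0.2002)–(1.21, 1.245, -0.2002)  len=1.3358
  (v6,v5,v4) [-+-] → (1.21, 0.12948, -0.2002)–(1.21, -1.245, -0.2002)  len=1.3745
  (v7,v5,v6) [++-] → (1.21, 0.12948, -0.2002)–(1.21, 1.245, -0.2002)  len=1.1155

Chained into 1 loop(s):
  loop 1: 8 segments, perimeter = 9.8200
Total perimeter = 9.820


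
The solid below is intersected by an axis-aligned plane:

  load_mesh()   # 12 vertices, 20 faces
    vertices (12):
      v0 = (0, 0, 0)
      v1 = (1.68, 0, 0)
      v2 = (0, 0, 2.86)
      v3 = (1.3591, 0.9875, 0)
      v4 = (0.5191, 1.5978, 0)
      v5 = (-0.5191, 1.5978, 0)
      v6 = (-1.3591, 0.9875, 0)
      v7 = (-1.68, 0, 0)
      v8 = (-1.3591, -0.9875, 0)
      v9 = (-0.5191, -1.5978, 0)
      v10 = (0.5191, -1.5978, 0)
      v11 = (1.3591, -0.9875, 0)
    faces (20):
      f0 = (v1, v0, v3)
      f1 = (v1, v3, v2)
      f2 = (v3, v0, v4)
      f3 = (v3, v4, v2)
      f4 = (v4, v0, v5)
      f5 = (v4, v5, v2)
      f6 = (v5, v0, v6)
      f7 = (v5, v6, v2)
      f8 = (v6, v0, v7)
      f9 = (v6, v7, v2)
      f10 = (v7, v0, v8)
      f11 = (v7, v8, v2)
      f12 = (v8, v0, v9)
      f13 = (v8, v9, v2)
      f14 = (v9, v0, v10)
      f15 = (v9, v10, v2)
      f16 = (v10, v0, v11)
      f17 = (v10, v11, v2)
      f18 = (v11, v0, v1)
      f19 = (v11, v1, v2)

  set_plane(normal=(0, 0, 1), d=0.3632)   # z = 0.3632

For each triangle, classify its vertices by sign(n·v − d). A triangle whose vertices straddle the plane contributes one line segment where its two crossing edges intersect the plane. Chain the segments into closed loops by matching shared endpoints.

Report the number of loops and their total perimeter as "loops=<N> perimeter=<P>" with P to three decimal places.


Straddling triangles (10 of 20):
  (v1,v3,v2) [--+] → (1.1865, 0.862094, 0.3632)–(1.46665, 0, 0.3632)  len=0.9065
  (v3,v4,v2) [--+] → (0.453178, 1.39489, 0.3632)–(1.1865, 0.862094, 0.3632)  len=0.9064
  (v4,v5,v2) [--+] → (-0.453178, 1.39489, 0.3632)–(0.453178, 1.39489, 0.3632)  len=0.9064
  (v5,v6,v2) [--+] → (-1.1865, 0.862094, 0.3632)–(-0.453178, 1.39489, 0.3632)  len=0.9064
  (v6,v7,v2) [--+] → (-1.46665, 0, 0.3632)–(-1.1865, 0.862094, 0.3632)  len=0.9065
  (v7,v8,v2) [--+] → (-1.1865, -0.862094, 0.3632)–(-1.46665, 0, 0.3632)  len=0.9065
  (v8,v9,v2) [--+] → (-0.453178, -1.39489, 0.3632)–(-1.1865, -0.862094, 0.3632)  len=0.9064
  (v9,v10,v2) [--+] → (0.453178, -1.39489, 0.3632)–(-0.453178, -1.39489, 0.3632)  len=0.9064
  (v10,v11,v2) [--+] → (1.1865, -0.862094, 0.3632)–(0.453178, -1.39489, 0.3632)  len=0.9064
  (v11,v1,v2) [--+] → (1.46665, 0, 0.3632)–(1.1865, -0.862094, 0.3632)  len=0.9065

Chained into 1 loop(s):
  loop 1: 10 segments, perimeter = 9.0644
Total perimeter = 9.064

loops=1 perimeter=9.064


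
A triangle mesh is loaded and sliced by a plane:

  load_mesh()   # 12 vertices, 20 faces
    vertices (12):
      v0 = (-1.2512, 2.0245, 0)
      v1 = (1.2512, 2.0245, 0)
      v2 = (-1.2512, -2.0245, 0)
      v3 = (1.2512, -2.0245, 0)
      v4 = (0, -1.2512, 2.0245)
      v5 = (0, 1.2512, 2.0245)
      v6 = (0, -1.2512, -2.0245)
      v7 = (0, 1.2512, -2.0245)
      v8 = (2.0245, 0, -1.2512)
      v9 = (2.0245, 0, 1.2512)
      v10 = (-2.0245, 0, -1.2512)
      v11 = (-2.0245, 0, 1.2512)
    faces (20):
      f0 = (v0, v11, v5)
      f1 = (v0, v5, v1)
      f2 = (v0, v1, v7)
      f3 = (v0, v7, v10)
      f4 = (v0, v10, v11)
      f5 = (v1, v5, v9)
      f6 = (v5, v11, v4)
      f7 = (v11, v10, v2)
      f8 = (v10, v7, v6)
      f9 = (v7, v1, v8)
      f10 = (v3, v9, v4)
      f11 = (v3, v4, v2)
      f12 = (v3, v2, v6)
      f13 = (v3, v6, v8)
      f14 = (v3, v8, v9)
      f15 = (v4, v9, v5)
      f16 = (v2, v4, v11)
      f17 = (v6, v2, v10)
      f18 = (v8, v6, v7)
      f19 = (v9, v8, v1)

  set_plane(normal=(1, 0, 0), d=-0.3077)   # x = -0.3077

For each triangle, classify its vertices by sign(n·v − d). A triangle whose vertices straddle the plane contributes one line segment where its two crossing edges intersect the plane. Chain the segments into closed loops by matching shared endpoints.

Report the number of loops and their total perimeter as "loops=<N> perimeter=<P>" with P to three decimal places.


loops=1 perimeter=12.932

Straddling triangles (10 of 20):
  (v0,v11,v5) [--+] → (-0.3077, 1.06103, 1.90697)–(-0.3077, 1.44137, 1.52663)  len=0.5379
  (v0,v5,v1) [-++] → (-0.3077, 1.44137, 1.52663)–(-0.3077, 2.0245, 0)  len=1.6342
  (v0,v1,v7) [-++] → (-0.3077, 2.0245, 0)–(-0.3077, 1.44137, -1.52663)  len=1.6342
  (v0,v7,v10) [-+-] → (-0.3077, 1.44137, -1.52663)–(-0.3077, 1.06103, -1.90697)  len=0.5379
  (v5,v11,v4) [+-+] → (-0.3077, 1.06103, 1.90697)–(-0.3077, -1.06103, 1.90697)  len=2.1221
  (v10,v7,v6) [-++] → (-0.3077, 1.06103, -1.90697)–(-0.3077, -1.06103, -1.90697)  len=2.1221
  (v3,v4,v2) [++-] → (-0.3077, -1.44137, 1.52663)–(-0.3077, -2.0245, 0)  len=1.6342
  (v3,v2,v6) [+-+] → (-0.3077, -2.0245, 0)–(-0.3077, -1.44137, -1.52663)  len=1.6342
  (v2,v4,v11) [-+-] → (-0.3077, -1.44137, 1.52663)–(-0.3077, -1.06103, 1.90697)  len=0.5379
  (v6,v2,v10) [+--] → (-0.3077, -1.44137, -1.52663)–(-0.3077, -1.06103, -1.90697)  len=0.5379

Chained into 1 loop(s):
  loop 1: 10 segments, perimeter = 12.9325
Total perimeter = 12.932


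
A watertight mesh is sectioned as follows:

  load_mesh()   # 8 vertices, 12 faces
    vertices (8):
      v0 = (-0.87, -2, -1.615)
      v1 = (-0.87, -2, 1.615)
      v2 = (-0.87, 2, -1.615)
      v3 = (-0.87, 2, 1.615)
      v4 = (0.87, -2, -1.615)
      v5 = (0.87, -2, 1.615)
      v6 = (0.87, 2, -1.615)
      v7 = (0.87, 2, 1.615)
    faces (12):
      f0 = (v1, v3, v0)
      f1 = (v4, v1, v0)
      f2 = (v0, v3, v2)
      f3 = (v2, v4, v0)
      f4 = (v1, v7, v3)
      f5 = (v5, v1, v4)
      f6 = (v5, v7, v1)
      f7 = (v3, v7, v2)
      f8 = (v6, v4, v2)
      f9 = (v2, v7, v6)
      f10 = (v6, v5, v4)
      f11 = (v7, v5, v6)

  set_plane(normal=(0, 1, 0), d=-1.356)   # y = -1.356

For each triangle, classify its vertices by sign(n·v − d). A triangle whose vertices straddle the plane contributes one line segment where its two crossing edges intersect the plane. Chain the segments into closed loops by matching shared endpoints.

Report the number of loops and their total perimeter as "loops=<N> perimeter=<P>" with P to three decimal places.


loops=1 perimeter=9.940

Straddling triangles (8 of 12):
  (v1,v3,v0) [-+-] → (-0.87, -1.356, 1.615)–(-0.87, -1.356, -1.09497)  len=2.7100
  (v0,v3,v2) [-++] → (-0.87, -1.356, -1.09497)–(-0.87, -1.356, -1.615)  len=0.5200
  (v2,v4,v0) [+--] → (0.58986, -1.356, -1.615)–(-0.87, -1.356, -1.615)  len=1.4599
  (v1,v7,v3) [-++] → (-0.58986, -1.356, 1.615)–(-0.87, -1.356, 1.615)  len=0.2801
  (v5,v7,v1) [-+-] → (0.87, -1.356, 1.615)–(-0.58986, -1.356, 1.615)  len=1.4599
  (v6,v4,v2) [+-+] → (0.87, -1.356, -1.615)–(0.58986, -1.356, -1.615)  len=0.2801
  (v6,v5,v4) [+--] → (0.87, -1.356, 1.09497)–(0.87, -1.356, -1.615)  len=2.7100
  (v7,v5,v6) [+-+] → (0.87, -1.356, 1.615)–(0.87, -1.356, 1.09497)  len=0.5200

Chained into 1 loop(s):
  loop 1: 8 segments, perimeter = 9.9400
Total perimeter = 9.940


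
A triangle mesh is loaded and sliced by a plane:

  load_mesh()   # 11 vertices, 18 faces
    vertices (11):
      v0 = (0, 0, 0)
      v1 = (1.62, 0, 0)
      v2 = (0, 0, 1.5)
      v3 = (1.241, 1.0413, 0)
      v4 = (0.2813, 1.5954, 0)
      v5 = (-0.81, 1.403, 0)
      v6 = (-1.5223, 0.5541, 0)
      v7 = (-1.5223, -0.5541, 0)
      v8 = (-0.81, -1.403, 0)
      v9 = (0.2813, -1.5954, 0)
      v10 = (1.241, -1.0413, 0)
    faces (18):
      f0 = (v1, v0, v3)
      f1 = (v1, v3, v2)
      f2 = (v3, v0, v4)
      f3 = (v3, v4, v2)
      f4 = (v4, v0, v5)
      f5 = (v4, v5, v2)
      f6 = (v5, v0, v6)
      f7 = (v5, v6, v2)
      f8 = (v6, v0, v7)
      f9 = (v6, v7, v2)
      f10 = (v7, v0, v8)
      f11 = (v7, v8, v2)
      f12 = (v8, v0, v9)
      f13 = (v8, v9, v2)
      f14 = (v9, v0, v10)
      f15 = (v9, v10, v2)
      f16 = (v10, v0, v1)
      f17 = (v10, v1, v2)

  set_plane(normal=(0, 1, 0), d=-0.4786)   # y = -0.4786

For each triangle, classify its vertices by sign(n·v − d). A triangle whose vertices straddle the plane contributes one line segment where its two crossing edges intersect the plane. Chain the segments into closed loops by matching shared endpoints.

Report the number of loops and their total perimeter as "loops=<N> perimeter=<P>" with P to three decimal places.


loops=1 perimeter=6.661

Straddling triangles (10 of 18):
  (v6,v0,v7) [++-] → (-1.31488, -0.4786, 0)–(-1.5223, -0.4786, 0)  len=0.2074
  (v6,v7,v2) [+-+] → (-1.5223, -0.4786, 0)–(-1.31488, -0.4786, 0.204385)  len=0.2912
  (v7,v0,v8) [-+-] → (-1.31488, -0.4786, 0)–(-0.276312, -0.4786, 0)  len=1.0386
  (v7,v8,v2) [--+] → (-0.276312, -0.4786, 0.988311)–(-1.31488, -0.4786, 0.204385)  len=1.3012
  (v8,v0,v9) [-+-] → (-0.276312, -0.4786, 0)–(0.0843865, -0.4786, 0)  len=0.3607
  (v8,v9,v2) [--+] → (0.0843865, -0.4786, 1.05002)–(-0.276312, -0.4786, 0.988311)  len=0.3659
  (v9,v0,v10) [-+-] → (0.0843865, -0.4786, 0)–(0.570386, -0.4786, 0)  len=0.4860
  (v9,v10,v2) [--+] → (0.570386, -0.4786, 0.810573)–(0.0843865, -0.4786, 1.05002)  len=0.5418
  (v10,v0,v1) [-++] → (0.570386, -0.4786, 0)–(1.4458, -0.4786, 0)  len=0.8754
  (v10,v1,v2) [-++] → (1.4458, -0.4786, 0)–(0.570386, -0.4786, 0.810573)  len=1.1931

Chained into 1 loop(s):
  loop 1: 10 segments, perimeter = 6.6613
Total perimeter = 6.661


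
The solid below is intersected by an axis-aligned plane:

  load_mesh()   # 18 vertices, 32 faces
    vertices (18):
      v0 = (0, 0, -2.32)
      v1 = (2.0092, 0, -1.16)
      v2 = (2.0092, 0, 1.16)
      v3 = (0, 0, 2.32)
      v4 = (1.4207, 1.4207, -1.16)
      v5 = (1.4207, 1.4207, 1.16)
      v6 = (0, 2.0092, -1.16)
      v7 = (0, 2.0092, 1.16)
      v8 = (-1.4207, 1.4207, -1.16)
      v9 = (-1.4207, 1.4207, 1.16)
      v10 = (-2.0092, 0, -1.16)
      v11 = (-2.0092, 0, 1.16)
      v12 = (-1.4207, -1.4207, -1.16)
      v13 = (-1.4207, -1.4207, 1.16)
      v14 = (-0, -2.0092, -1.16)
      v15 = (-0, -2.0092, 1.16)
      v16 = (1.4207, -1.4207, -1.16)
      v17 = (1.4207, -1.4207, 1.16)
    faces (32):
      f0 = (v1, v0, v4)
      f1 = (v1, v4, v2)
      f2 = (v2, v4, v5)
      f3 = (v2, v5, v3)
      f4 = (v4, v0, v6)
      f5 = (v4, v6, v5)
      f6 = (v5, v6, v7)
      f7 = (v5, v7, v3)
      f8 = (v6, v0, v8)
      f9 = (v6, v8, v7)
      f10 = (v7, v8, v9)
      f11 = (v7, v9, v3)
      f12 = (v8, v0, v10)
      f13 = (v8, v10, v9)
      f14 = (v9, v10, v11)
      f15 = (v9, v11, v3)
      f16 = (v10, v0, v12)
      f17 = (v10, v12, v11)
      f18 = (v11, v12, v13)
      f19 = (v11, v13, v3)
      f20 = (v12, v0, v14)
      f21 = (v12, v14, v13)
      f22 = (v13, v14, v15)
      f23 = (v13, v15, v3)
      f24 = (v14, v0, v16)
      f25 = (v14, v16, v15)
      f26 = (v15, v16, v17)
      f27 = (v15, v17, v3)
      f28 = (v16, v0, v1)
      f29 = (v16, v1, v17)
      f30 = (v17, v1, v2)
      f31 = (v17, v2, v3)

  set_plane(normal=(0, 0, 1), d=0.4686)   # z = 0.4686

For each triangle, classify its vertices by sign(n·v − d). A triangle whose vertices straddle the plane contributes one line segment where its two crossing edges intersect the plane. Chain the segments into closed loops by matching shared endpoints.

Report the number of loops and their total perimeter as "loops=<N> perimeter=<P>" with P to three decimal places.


loops=1 perimeter=12.302

Straddling triangles (16 of 32):
  (v1,v4,v2) [--+] → (1.83382, 0.423393, 0.4686)–(2.0092, 0, 0.4686)  len=0.4583
  (v2,v4,v5) [+-+] → (1.83382, 0.423393, 0.4686)–(1.4207, 1.4207, 0.4686)  len=1.0795
  (v4,v6,v5) [--+] → (0.997307, 1.59608, 0.4686)–(1.4207, 1.4207, 0.4686)  len=0.4583
  (v5,v6,v7) [+-+] → (0.997307, 1.59608, 0.4686)–(0, 2.0092, 0.4686)  len=1.0795
  (v6,v8,v7) [--+] → (-0.423393, 1.83382, 0.4686)–(0, 2.0092, 0.4686)  len=0.4583
  (v7,v8,v9) [+-+] → (-0.423393, 1.83382, 0.4686)–(-1.4207, 1.4207, 0.4686)  len=1.0795
  (v8,v10,v9) [--+] → (-1.59608, 0.997307, 0.4686)–(-1.4207, 1.4207, 0.4686)  len=0.4583
  (v9,v10,v11) [+-+] → (-1.59608, 0.997307, 0.4686)–(-2.0092, 0, 0.4686)  len=1.0795
  (v10,v12,v11) [--+] → (-1.83382, -0.423393, 0.4686)–(-2.0092, 0, 0.4686)  len=0.4583
  (v11,v12,v13) [+-+] → (-1.83382, -0.423393, 0.4686)–(-1.4207, -1.4207, 0.4686)  len=1.0795
  (v12,v14,v13) [--+] → (-0.997307, -1.59608, 0.4686)–(-1.4207, -1.4207, 0.4686)  len=0.4583
  (v13,v14,v15) [+-+] → (-0.997307, -1.59608, 0.4686)–(0, -2.0092, 0.4686)  len=1.0795
  (v14,v16,v15) [--+] → (0.423393, -1.83382, 0.4686)–(0, -2.0092, 0.4686)  len=0.4583
  (v15,v16,v17) [+-+] → (0.423393, -1.83382, 0.4686)–(1.4207, -1.4207, 0.4686)  len=1.0795
  (v16,v1,v17) [--+] → (1.59608, -0.997307, 0.4686)–(1.4207, -1.4207, 0.4686)  len=0.4583
  (v17,v1,v2) [+-+] → (1.59608, -0.997307, 0.4686)–(2.0092, 0, 0.4686)  len=1.0795

Chained into 1 loop(s):
  loop 1: 16 segments, perimeter = 12.3021
Total perimeter = 12.302


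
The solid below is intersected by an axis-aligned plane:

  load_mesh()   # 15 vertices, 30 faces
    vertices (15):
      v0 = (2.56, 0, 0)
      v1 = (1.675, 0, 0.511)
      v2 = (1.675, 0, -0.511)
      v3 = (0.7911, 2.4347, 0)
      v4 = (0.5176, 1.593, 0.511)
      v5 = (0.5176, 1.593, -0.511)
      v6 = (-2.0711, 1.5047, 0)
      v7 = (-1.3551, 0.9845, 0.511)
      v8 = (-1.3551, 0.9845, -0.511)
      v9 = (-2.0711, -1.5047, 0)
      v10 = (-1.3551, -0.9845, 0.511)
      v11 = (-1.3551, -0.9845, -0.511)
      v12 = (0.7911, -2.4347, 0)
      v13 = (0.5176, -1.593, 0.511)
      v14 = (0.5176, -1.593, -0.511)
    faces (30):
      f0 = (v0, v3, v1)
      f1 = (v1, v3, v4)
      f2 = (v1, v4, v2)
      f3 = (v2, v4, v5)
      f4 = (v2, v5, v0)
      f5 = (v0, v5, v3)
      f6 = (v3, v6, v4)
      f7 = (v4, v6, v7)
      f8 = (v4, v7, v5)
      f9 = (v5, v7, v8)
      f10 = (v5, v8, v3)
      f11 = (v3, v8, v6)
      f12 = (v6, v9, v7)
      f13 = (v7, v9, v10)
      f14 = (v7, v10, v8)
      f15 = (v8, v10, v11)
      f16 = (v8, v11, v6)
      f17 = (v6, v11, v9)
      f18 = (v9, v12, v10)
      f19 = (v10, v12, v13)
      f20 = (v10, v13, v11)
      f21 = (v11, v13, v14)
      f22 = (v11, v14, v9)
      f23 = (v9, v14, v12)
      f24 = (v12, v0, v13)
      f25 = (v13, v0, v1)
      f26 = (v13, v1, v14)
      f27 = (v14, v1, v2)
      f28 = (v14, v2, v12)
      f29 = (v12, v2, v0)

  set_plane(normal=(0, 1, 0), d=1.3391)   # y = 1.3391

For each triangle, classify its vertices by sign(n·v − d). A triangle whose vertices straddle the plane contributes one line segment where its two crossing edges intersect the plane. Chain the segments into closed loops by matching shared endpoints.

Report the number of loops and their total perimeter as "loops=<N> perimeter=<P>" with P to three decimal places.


Straddling triangles (14 of 30):
  (v0,v3,v1) [-+-] → (1.58709, 1.3391, 0)–(1.18885, 1.3391, 0.229947)  len=0.4599
  (v1,v3,v4) [-++] → (1.18885, 1.3391, 0.229947)–(0.702072, 1.3391, 0.511)  len=0.5621
  (v1,v4,v2) [-+-] → (0.702072, 1.3391, 0.511)–(0.702072, 1.3391, 0.348109)  len=0.1629
  (v2,v4,v5) [-++] → (0.702072, 1.3391, 0.348109)–(0.702072, 1.3391, -0.511)  len=0.8591
  (v2,v5,v0) [-+-] → (0.702072, 1.3391, -0.511)–(0.843128, 1.3391, -0.429554)  len=0.1629
  (v0,v5,v3) [-++] → (0.843128, 1.3391, -0.429554)–(1.58709, 1.3391, 0)  len=0.8591
  (v4,v6,v7) [++-] → (-1.84317, 1.3391, 0.162671)–(-0.263794, 1.3391, 0.511)  len=1.6173
  (v4,v7,v5) [+-+] → (-0.263794, 1.3391, 0.511)–(-0.263794, 1.3391, -0.0845648)  len=0.5956
  (v5,v7,v8) [+--] → (-0.263794, 1.3391, -0.0845648)–(-0.263794, 1.3391, -0.511)  len=0.4264
  (v5,v8,v3) [+-+] → (-0.263794, 1.3391, -0.511)–(-0.830315, 1.3391, -0.386051)  len=0.5801
  (v3,v8,v6) [+-+] → (-0.830315, 1.3391, -0.386051)–(-1.84317, 1.3391, -0.162671)  len=1.0372
  (v6,v9,v7) [+--] → (-2.0711, 1.3391, 0)–(-1.84317, 1.3391, 0.162671)  len=0.2800
  (v8,v11,v6) [--+] → (-2.02347, 1.3391, -0.0339955)–(-1.84317, 1.3391, -0.162671)  len=0.2215
  (v6,v11,v9) [+--] → (-2.02347, 1.3391, -0.0339955)–(-2.0711, 1.3391, 0)  len=0.0585

Chained into 2 loop(s):
  loop 1: 6 segments, perimeter = 3.0659
  loop 2: 8 segments, perimeter = 4.8167
Total perimeter = 7.883

loops=2 perimeter=7.883


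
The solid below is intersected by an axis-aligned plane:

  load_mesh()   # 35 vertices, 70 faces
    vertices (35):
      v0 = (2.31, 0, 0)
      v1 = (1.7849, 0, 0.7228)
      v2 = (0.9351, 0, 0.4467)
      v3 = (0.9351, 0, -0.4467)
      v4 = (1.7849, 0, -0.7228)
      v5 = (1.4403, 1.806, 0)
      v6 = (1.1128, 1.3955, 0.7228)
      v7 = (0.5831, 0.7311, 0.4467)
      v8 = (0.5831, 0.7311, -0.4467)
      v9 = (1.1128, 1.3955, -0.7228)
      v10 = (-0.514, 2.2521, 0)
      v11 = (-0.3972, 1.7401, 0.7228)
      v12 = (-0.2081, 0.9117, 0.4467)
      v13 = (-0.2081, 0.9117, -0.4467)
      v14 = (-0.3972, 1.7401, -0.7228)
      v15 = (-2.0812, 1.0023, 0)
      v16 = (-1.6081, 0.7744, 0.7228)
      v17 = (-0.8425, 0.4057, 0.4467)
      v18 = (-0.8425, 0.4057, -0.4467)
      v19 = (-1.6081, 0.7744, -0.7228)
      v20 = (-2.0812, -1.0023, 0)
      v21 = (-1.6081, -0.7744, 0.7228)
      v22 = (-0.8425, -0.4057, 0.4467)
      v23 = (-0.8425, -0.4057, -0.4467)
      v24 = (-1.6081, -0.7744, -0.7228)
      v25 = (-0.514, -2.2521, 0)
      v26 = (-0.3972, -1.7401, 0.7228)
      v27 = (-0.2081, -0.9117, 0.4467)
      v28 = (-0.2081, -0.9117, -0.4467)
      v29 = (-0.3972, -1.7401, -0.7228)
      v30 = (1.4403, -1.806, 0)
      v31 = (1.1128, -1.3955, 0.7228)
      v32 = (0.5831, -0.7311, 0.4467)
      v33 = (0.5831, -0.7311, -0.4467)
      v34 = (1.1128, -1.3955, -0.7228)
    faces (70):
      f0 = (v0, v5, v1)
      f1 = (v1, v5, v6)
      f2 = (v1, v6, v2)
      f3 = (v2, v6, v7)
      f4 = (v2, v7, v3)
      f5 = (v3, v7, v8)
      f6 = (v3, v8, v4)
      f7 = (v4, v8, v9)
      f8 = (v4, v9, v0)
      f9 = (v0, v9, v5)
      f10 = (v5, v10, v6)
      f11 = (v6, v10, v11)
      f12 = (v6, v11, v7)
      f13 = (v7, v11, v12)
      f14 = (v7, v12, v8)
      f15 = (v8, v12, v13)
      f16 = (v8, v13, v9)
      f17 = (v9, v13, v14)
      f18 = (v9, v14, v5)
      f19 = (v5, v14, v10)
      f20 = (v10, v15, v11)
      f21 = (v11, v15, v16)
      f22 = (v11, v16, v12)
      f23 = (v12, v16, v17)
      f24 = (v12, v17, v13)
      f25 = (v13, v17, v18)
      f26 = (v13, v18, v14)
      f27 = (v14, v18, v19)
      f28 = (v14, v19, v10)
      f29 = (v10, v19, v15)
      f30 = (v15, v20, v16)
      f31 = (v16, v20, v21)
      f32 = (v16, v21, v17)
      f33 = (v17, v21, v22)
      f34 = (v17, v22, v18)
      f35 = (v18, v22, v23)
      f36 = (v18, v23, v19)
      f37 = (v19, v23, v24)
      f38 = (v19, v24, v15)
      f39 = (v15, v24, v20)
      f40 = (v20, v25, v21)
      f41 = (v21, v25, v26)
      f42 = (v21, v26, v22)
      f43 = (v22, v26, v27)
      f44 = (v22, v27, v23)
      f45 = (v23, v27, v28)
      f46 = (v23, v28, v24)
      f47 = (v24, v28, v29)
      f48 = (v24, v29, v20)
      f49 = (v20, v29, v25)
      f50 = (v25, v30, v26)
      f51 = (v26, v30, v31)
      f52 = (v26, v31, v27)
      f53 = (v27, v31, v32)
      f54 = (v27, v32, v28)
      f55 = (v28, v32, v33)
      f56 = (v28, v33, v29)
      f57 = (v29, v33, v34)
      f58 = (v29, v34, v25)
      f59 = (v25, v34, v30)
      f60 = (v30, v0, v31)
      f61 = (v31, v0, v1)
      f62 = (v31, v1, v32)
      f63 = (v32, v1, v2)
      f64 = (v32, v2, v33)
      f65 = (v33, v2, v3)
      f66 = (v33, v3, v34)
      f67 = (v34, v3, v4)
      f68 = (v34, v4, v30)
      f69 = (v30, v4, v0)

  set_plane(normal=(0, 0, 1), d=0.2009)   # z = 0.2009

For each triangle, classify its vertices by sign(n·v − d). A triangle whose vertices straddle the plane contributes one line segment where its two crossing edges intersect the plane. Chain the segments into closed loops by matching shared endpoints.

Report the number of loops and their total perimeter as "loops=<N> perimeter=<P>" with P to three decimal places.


Straddling triangles (28 of 70):
  (v0,v5,v1) [--+] → (1.53608, 1.30403, 0.2009)–(2.16405, 0, 0.2009)  len=1.4474
  (v1,v5,v6) [+-+] → (1.53608, 1.30403, 0.2009)–(1.34927, 1.6919, 0.2009)  len=0.4305
  (v2,v7,v3) [++-] → (0.679945, 0.529953, 0.2009)–(0.9351, 0, 0.2009)  len=0.5882
  (v3,v7,v8) [-+-] → (0.679945, 0.529953, 0.2009)–(0.5831, 0.7311, 0.2009)  len=0.2232
  (v5,v10,v6) [--+] → (-0.061836, 2.01401, 0.2009)–(1.34927, 1.6919, 0.2009)  len=1.4474
  (v6,v10,v11) [+-+] → (-0.061836, 2.01401, 0.2009)–(-0.481536, 2.10979, 0.2009)  len=0.4305
  (v7,v12,v8) [++-] → (0.00958184, 0.862012, 0.2009)–(0.5831, 0.7311, 0.2009)  len=0.5883
  (v8,v12,v13) [-+-] → (0.00958184, 0.862012, 0.2009)–(-0.2081, 0.9117, 0.2009)  len=0.2233
  (v10,v15,v11) [--+] → (-1.61314, 1.20737, 0.2009)–(-0.481536, 2.10979, 0.2009)  len=1.4474
  (v11,v15,v16) [+-+] → (-1.61314, 1.20737, 0.2009)–(-1.9497, 0.938956, 0.2009)  len=0.4305
  (v12,v17,v13) [++-] → (-0.667958, 0.544915, 0.2009)–(-0.2081, 0.9117, 0.2009)  len=0.5882
  (v13,v17,v18) [-+-] → (-0.667958, 0.544915, 0.2009)–(-0.8425, 0.4057, 0.2009)  len=0.2233
  (v15,v20,v16) [--+] → (-1.9497, -0.508472, 0.2009)–(-1.9497, 0.938956, 0.2009)  len=1.4474
  (v16,v20,v21) [+-+] → (-1.9497, -0.508472, 0.2009)–(-1.9497, -0.938956, 0.2009)  len=0.4305
  (v17,v22,v18) [++-] → (-0.8425, -0.182461, 0.2009)–(-0.8425, 0.4057, 0.2009)  len=0.5882
  (v18,v22,v23) [-+-] → (-0.8425, -0.182461, 0.2009)–(-0.8425, -0.4057, 0.2009)  len=0.2232
  (v20,v25,v21) [--+] → (-0.818102, -1.84138, 0.2009)–(-1.9497, -0.938956, 0.2009)  len=1.4474
  (v21,v25,v26) [+-+] → (-0.818102, -1.84138, 0.2009)–(-0.481536, -2.10979, 0.2009)  len=0.4305
  (v22,v27,v23) [++-] → (-0.382642, -0.772485, 0.2009)–(-0.8425, -0.4057, 0.2009)  len=0.5882
  (v23,v27,v28) [-+-] → (-0.382642, -0.772485, 0.2009)–(-0.2081, -0.9117, 0.2009)  len=0.2233
  (v25,v30,v26) [--+] → (0.929573, -1.78768, 0.2009)–(-0.481536, -2.10979, 0.2009)  len=1.4474
  (v26,v30,v31) [+-+] → (0.929573, -1.78768, 0.2009)–(1.34927, -1.6919, 0.2009)  len=0.4305
  (v27,v32,v28) [++-] → (0.365418, -0.780788, 0.2009)–(-0.2081, -0.9117, 0.2009)  len=0.5883
  (v28,v32,v33) [-+-] → (0.365418, -0.780788, 0.2009)–(0.5831, -0.7311, 0.2009)  len=0.2233
  (v30,v0,v31) [--+] → (1.97724, -0.387875, 0.2009)–(1.34927, -1.6919, 0.2009)  len=1.4474
  (v31,v0,v1) [+-+] → (1.97724, -0.387875, 0.2009)–(2.16405, 0, 0.2009)  len=0.4305
  (v32,v2,v33) [++-] → (0.838255, -0.201147, 0.2009)–(0.5831, -0.7311, 0.2009)  len=0.5882
  (v33,v2,v3) [-+-] → (0.838255, -0.201147, 0.2009)–(0.9351, 0, 0.2009)  len=0.2232

Chained into 2 loop(s):
  loop 1: 14 segments, perimeter = 13.1452
  loop 2: 14 segments, perimeter = 5.6803
Total perimeter = 18.825

loops=2 perimeter=18.825


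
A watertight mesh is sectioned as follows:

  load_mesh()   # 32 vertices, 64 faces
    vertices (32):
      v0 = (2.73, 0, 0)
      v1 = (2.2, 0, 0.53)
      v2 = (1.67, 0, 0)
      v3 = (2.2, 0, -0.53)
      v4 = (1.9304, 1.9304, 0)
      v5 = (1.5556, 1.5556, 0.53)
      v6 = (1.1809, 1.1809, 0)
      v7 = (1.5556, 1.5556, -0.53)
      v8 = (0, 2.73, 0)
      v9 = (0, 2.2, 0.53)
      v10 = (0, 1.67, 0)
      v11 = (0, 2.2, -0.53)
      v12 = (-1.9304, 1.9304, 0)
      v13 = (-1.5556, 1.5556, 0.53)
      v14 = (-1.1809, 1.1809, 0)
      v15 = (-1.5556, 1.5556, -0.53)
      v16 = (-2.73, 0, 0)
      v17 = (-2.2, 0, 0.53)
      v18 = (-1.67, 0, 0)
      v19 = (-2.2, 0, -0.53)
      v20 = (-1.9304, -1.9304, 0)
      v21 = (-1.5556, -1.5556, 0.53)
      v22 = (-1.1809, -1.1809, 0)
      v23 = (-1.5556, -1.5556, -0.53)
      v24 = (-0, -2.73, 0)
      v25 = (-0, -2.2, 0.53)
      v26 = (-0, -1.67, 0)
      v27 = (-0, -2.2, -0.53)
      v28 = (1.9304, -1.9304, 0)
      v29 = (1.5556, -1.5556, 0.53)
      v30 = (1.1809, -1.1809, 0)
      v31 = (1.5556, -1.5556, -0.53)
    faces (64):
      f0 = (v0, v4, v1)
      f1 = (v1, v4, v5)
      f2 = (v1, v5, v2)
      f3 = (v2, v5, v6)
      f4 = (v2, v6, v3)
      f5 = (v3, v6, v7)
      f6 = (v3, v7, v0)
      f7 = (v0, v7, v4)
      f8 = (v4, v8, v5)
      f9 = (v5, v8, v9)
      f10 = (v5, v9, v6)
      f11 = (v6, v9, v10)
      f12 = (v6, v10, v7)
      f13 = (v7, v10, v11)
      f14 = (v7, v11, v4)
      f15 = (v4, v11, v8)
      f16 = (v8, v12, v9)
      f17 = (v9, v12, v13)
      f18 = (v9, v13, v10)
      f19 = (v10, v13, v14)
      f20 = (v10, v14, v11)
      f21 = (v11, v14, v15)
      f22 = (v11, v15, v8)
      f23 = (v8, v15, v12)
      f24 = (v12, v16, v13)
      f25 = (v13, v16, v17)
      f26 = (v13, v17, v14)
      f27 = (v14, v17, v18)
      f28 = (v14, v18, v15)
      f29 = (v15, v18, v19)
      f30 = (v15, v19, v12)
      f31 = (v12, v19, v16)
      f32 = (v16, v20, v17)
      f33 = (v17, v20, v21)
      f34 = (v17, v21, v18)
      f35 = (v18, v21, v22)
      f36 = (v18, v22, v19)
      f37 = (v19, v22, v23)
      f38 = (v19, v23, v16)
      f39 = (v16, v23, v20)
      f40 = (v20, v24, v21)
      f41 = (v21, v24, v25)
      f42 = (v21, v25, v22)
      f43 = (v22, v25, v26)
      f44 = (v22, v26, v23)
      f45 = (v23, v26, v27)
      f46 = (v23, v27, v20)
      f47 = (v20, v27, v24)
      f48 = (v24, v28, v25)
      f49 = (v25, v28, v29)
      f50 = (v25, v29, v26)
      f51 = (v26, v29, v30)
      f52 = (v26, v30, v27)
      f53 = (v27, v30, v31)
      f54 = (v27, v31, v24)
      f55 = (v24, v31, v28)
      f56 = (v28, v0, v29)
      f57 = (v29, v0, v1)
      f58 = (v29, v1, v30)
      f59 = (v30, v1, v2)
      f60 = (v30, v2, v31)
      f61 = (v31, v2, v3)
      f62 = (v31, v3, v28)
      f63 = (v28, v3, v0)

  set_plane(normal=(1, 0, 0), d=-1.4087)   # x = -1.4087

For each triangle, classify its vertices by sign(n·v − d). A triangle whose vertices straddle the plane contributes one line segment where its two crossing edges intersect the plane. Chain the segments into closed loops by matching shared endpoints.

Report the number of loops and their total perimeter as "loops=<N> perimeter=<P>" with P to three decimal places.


Straddling triangles (20 of 64):
  (v8,v12,v9) [+-+] → (-1.4087, 2.1465, 0)–(-1.4087, 2.00326, 0.143235)  len=0.2026
  (v9,v12,v13) [+--] → (-1.4087, 2.00326, 0.143235)–(-1.4087, 1.61645, 0.53)  len=0.5470
  (v9,v13,v10) [+-+] → (-1.4087, 1.61645, 0.53)–(-1.4087, 1.5664, 0.479951)  len=0.0708
  (v10,v13,v14) [+-+] → (-1.4087, 1.5664, 0.479951)–(-1.4087, 1.4087, 0.322215)  len=0.2230
  (v11,v14,v15) [++-] → (-1.4087, 1.4087, -0.322215)–(-1.4087, 1.61645, -0.53)  len=0.2938
  (v11,v15,v8) [+-+] → (-1.4087, 1.61645, -0.53)–(-1.4087, 1.6665, -0.479951)  len=0.0708
  (v8,v15,v12) [+--] → (-1.4087, 1.6665, -0.479951)–(-1.4087, 2.1465, 0)  len=0.6788
  (v13,v17,v14) [--+] → (-1.4087, 0.916933, 0.118471)–(-1.4087, 1.4087, 0.322215)  len=0.5323
  (v14,v17,v18) [+--] → (-1.4087, 0.916933, 0.118471)–(-1.4087, 0.630892, 0)  len=0.3096
  (v14,v18,v15) [+--] → (-1.4087, 0.630892, 0)–(-1.4087, 1.4087, -0.322215)  len=0.8419
  (v18,v21,v22) [--+] → (-1.4087, -1.4087, 0.322215)–(-1.4087, -0.630892, 0)  len=0.8419
  (v18,v22,v19) [-+-] → (-1.4087, -0.630892, 0)–(-1.4087, -0.916933, -0.118471)  len=0.3096
  (v19,v22,v23) [-+-] → (-1.4087, -0.916933, -0.118471)–(-1.4087, -1.4087, -0.322215)  len=0.5323
  (v20,v24,v21) [-+-] → (-1.4087, -2.1465, 0)–(-1.4087, -1.6665, 0.479951)  len=0.6788
  (v21,v24,v25) [-++] → (-1.4087, -1.6665, 0.479951)–(-1.4087, -1.61645, 0.53)  len=0.0708
  (v21,v25,v22) [-++] → (-1.4087, -1.61645, 0.53)–(-1.4087, -1.4087, 0.322215)  len=0.2938
  (v22,v26,v23) [++-] → (-1.4087, -1.5664, -0.479951)–(-1.4087, -1.4087, -0.322215)  len=0.2230
  (v23,v26,v27) [-++] → (-1.4087, -1.5664, -0.479951)–(-1.4087, -1.61645, -0.53)  len=0.0708
  (v23,v27,v20) [-+-] → (-1.4087, -1.61645, -0.53)–(-1.4087, -2.00326, -0.143235)  len=0.5470
  (v20,v27,v24) [-++] → (-1.4087, -2.00326, -0.143235)–(-1.4087, -2.1465, 0)  len=0.2026

Chained into 2 loop(s):
  loop 1: 10 segments, perimeter = 3.7706
  loop 2: 10 segments, perimeter = 3.7706
Total perimeter = 7.541

loops=2 perimeter=7.541


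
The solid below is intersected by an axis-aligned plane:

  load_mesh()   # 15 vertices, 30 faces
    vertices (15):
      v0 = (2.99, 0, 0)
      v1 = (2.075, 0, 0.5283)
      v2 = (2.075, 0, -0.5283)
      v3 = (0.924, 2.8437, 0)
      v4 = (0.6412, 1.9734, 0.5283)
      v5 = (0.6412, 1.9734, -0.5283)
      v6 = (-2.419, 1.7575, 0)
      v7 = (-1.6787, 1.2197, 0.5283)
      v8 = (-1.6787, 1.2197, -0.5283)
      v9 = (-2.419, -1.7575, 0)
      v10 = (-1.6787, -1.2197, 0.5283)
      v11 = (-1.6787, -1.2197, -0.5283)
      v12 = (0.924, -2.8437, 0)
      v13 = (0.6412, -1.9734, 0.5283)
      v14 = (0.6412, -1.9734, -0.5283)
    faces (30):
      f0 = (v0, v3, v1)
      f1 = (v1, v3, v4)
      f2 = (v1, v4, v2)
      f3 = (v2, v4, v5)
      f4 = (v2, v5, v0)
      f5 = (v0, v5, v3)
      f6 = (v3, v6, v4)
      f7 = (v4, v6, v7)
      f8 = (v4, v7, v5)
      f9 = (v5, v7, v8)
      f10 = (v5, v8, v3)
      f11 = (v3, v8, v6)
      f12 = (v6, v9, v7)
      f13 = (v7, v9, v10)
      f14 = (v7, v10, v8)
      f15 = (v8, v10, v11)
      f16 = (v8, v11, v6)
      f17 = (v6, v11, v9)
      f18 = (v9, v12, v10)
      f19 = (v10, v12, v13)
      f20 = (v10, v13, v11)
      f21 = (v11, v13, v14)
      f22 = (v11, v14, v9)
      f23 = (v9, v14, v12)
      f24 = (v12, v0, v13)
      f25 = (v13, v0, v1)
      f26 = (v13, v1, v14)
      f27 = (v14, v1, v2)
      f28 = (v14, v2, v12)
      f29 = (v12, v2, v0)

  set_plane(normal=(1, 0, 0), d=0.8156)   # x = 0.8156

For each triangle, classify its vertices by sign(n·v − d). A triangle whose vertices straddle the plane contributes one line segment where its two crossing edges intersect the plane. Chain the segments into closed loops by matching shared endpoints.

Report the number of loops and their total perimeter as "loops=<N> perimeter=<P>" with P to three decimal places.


Straddling triangles (16 of 30):
  (v1,v3,v4) [++-] → (0.8156, 2.51011, 0.202503)–(0.8156, 1.73337, 0.5283)  len=0.8423
  (v1,v4,v2) [+-+] → (0.8156, 1.73337, 0.5283)–(0.8156, 1.73337, 0.399781)  len=0.1285
  (v2,v4,v5) [+--] → (0.8156, 1.73337, 0.399781)–(0.8156, 1.73337, -0.5283)  len=0.9281
  (v2,v5,v0) [+-+] → (0.8156, 1.73337, -0.5283)–(0.8156, 1.82687, -0.489073)  len=0.1014
  (v0,v5,v3) [+-+] → (0.8156, 1.82687, -0.489073)–(0.8156, 2.51011, -0.202503)  len=0.7409
  (v3,v6,v4) [+--] → (0.8156, 2.80848, 0)–(0.8156, 2.51011, 0.202503)  len=0.3606
  (v5,v8,v3) [--+] → (0.8156, 2.77606, -0.0220032)–(0.8156, 2.51011, -0.202503)  len=0.3214
  (v3,v8,v6) [+--] → (0.8156, 2.77606, -0.0220032)–(0.8156, 2.80848, 0)  len=0.0392
  (v9,v12,v10) [-+-] → (0.8156, -2.80848, 0)–(0.8156, -2.77606, 0.0220032)  len=0.0392
  (v10,v12,v13) [-+-] → (0.8156, -2.77606, 0.0220032)–(0.8156, -2.51011, 0.202503)  len=0.3214
  (v9,v14,v12) [--+] → (0.8156, -2.51011, -0.202503)–(0.8156, -2.80848, 0)  len=0.3606
  (v12,v0,v13) [++-] → (0.8156, -1.82687, 0.489073)–(0.8156, -2.51011, 0.202503)  len=0.7409
  (v13,v0,v1) [-++] → (0.8156, -1.82687, 0.489073)–(0.8156, -1.73337, 0.5283)  len=0.1014
  (v13,v1,v14) [-+-] → (0.8156, -1.73337, 0.5283)–(0.8156, -1.73337, -0.399781)  len=0.9281
  (v14,v1,v2) [-++] → (0.8156, -1.73337, -0.399781)–(0.8156, -1.73337, -0.5283)  len=0.1285
  (v14,v2,v12) [-++] → (0.8156, -1.73337, -0.5283)–(0.8156, -2.51011, -0.202503)  len=0.8423

Chained into 2 loop(s):
  loop 1: 8 segments, perimeter = 3.4624
  loop 2: 8 segments, perimeter = 3.4624
Total perimeter = 6.925

loops=2 perimeter=6.925
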